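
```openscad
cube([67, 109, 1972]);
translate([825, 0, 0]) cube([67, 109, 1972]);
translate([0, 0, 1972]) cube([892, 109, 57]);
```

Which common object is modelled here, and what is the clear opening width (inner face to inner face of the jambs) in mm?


A door frame. The clear opening width is 758 mm.

Two 1972 mm tall posts with a header on top — a door frame. The left jamb is 67 mm wide at x = 0; the right jamb starts at x = 825. The clear opening is 825 − 67 = 758 mm.


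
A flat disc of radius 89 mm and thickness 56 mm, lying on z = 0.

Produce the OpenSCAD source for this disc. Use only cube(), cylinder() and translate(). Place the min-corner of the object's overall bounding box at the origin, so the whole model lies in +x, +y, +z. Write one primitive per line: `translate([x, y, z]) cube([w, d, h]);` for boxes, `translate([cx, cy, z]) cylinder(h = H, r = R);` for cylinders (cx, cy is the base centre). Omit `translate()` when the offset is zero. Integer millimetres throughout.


translate([89, 89, 0]) cylinder(h = 56, r = 89);


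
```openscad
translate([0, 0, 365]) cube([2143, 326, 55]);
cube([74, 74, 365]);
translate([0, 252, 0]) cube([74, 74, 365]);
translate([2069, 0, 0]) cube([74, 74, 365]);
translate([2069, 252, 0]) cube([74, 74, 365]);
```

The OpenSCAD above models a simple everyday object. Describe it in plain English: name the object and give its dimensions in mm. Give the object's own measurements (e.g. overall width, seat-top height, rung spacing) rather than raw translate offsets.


A bench: a 2143×326 mm seat slab, 55 mm thick, top at z = 420 mm, on four 74×74 mm square legs flush with the seat corners and standing on z = 0.


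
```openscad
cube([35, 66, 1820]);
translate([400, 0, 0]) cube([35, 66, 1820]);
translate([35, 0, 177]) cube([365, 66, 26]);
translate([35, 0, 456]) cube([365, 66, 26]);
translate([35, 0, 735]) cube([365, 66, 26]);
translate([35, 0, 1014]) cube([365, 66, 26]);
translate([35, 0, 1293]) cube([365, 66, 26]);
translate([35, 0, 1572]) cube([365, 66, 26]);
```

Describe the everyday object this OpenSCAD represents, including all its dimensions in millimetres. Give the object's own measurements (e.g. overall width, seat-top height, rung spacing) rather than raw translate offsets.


A straight ladder. Two 35×66 mm vertical rails, 1820 mm tall, stand 435 mm apart (outside-to-outside) with their front faces coplanar on the −y side. 6 rungs, each 66 mm deep and 26 mm tall, span between the inner faces of the rails, front faces flush with the rails. The lowest rung's underside is at z = 177 mm and rungs are spaced 279 mm apart (underside to underside).


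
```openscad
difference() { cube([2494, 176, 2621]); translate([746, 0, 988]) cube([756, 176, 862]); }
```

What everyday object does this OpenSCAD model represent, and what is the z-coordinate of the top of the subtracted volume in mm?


A wall with a window opening. The window head height is 1850 mm.

A wall with a rectangular opening subtracted — a window. Sill at z = 988, opening 862 mm tall, so the head is at 988 + 862 = 1850 mm.


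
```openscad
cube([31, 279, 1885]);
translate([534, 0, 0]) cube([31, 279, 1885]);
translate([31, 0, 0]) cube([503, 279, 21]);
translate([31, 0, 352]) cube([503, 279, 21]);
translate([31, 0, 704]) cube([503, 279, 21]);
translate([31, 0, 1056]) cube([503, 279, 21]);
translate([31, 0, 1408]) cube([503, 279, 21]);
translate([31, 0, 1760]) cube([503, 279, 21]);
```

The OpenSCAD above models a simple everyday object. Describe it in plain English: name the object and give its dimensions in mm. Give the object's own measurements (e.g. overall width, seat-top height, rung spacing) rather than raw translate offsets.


An open bookshelf. Two side panels, each 31 mm thick, 279 mm deep and 1885 mm tall, stand 565 mm apart (outside-to-outside). Between them sit 6 shelves, each 21 mm thick and 279 mm deep, spanning the full gap between the sides. The bottom shelf rests on the floor (its underside at z = 0) and the clear gap between one shelf's top and the next shelf's underside is 331 mm.


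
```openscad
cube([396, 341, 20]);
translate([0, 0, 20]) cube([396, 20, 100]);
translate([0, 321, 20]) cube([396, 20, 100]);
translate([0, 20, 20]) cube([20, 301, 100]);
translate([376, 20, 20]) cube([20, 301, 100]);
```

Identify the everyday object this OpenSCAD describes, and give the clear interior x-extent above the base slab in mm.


An open box. The internal width is 356 mm.

A 396×341 base slab with four walls standing on it — an open box. The base is 396 mm wide and the walls are 20 mm thick, so the internal width is 396 − 2 × 20 = 356 mm.


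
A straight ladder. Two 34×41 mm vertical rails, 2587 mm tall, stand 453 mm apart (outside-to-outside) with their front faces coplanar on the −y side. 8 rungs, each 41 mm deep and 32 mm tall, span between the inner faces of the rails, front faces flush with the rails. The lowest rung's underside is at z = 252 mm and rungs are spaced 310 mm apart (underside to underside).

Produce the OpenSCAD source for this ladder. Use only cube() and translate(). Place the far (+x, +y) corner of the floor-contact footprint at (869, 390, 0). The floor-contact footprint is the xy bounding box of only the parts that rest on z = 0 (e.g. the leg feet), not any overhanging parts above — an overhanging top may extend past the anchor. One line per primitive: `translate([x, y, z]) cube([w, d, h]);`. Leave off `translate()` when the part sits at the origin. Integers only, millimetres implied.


translate([416, 349, 0]) cube([34, 41, 2587]);
translate([835, 349, 0]) cube([34, 41, 2587]);
translate([450, 349, 252]) cube([385, 41, 32]);
translate([450, 349, 562]) cube([385, 41, 32]);
translate([450, 349, 872]) cube([385, 41, 32]);
translate([450, 349, 1182]) cube([385, 41, 32]);
translate([450, 349, 1492]) cube([385, 41, 32]);
translate([450, 349, 1802]) cube([385, 41, 32]);
translate([450, 349, 2112]) cube([385, 41, 32]);
translate([450, 349, 2422]) cube([385, 41, 32]);


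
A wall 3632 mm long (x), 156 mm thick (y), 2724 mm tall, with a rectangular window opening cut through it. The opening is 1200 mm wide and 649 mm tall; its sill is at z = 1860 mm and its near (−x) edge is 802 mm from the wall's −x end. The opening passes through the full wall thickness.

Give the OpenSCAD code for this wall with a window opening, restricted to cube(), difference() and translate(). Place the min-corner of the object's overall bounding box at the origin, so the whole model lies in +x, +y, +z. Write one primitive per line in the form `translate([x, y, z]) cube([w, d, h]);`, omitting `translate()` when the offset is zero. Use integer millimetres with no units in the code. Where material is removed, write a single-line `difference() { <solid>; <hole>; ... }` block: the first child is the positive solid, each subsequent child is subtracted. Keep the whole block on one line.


difference() { cube([3632, 156, 2724]); translate([802, 0, 1860]) cube([1200, 156, 649]); }


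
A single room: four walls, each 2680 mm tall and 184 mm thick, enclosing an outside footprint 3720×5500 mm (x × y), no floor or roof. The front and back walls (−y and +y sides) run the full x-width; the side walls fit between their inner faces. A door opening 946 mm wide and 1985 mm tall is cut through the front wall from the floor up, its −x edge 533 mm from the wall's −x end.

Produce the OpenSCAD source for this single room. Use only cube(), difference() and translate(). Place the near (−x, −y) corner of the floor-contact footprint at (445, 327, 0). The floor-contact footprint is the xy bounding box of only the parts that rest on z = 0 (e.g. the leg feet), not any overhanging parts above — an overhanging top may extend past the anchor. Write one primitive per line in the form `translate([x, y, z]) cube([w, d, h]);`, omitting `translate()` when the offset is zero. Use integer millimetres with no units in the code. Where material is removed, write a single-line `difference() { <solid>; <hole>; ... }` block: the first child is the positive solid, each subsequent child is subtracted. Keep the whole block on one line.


difference() { translate([445, 327, 0]) cube([3720, 184, 2680]); translate([978, 327, 0]) cube([946, 184, 1985]); }
translate([445, 5643, 0]) cube([3720, 184, 2680]);
translate([445, 511, 0]) cube([184, 5132, 2680]);
translate([3981, 511, 0]) cube([184, 5132, 2680]);


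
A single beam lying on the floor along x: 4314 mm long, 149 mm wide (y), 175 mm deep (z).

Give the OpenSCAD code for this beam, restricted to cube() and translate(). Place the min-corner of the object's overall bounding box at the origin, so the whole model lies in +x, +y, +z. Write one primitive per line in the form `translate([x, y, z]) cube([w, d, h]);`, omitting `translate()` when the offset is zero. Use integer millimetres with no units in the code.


cube([4314, 149, 175]);


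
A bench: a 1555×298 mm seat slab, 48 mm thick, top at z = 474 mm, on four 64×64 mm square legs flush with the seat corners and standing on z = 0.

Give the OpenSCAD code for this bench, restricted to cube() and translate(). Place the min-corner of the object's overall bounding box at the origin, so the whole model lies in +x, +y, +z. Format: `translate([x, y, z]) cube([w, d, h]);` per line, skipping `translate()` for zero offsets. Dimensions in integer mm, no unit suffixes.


translate([0, 0, 426]) cube([1555, 298, 48]);
cube([64, 64, 426]);
translate([0, 234, 0]) cube([64, 64, 426]);
translate([1491, 0, 0]) cube([64, 64, 426]);
translate([1491, 234, 0]) cube([64, 64, 426]);


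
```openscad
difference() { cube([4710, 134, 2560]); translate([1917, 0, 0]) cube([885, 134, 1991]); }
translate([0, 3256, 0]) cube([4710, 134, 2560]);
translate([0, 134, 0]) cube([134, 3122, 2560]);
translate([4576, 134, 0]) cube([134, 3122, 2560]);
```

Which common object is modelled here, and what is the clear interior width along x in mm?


A single room. The interior width is 4442 mm.

Four walls enclosing a rectangle with a door in the front wall — a room. Outside width 4710 minus two 134 mm walls gives 4442 mm.


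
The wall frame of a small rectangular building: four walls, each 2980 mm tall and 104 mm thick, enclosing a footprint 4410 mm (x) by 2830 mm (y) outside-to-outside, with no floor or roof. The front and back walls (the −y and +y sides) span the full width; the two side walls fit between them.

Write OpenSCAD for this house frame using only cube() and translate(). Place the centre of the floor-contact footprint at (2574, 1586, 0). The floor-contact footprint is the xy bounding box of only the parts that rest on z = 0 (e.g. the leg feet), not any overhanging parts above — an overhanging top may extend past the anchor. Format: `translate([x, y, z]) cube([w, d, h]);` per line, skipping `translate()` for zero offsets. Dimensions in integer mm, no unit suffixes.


translate([369, 171, 0]) cube([4410, 104, 2980]);
translate([369, 2897, 0]) cube([4410, 104, 2980]);
translate([369, 275, 0]) cube([104, 2622, 2980]);
translate([4675, 275, 0]) cube([104, 2622, 2980]);


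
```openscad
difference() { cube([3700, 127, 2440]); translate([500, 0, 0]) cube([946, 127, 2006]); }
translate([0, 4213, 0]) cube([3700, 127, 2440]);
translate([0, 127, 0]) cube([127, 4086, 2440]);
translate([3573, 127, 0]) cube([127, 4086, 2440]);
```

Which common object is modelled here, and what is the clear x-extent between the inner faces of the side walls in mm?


A single room. The interior width is 3446 mm.

Four walls enclosing a rectangle with a door in the front wall — a room. Outside width 3700 minus two 127 mm walls gives 3446 mm.


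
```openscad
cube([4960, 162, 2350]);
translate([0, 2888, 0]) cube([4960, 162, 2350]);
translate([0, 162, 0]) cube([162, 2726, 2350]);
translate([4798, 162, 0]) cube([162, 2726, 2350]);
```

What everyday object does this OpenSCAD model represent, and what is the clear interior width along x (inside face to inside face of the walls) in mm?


A house (or room) frame. The interior width is 4636 mm.

Four 2350 mm walls enclosing a rectangle with no floor or roof — a room or house frame. Outside width is 4960 mm and wall thickness is 162 mm, so the interior width is 4960 − 2 × 162 = 4636 mm.


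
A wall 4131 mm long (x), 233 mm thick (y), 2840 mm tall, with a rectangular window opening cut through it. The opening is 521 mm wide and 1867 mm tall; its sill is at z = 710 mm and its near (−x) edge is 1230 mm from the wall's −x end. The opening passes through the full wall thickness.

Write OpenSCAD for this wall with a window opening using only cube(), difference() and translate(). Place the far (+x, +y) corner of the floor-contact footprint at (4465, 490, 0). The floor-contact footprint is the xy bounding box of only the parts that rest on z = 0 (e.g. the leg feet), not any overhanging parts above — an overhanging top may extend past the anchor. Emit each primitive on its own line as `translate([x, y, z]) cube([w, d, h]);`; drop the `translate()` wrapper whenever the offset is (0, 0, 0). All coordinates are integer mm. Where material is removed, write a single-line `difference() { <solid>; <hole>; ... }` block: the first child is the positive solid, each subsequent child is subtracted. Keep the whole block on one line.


difference() { translate([334, 257, 0]) cube([4131, 233, 2840]); translate([1564, 257, 710]) cube([521, 233, 1867]); }


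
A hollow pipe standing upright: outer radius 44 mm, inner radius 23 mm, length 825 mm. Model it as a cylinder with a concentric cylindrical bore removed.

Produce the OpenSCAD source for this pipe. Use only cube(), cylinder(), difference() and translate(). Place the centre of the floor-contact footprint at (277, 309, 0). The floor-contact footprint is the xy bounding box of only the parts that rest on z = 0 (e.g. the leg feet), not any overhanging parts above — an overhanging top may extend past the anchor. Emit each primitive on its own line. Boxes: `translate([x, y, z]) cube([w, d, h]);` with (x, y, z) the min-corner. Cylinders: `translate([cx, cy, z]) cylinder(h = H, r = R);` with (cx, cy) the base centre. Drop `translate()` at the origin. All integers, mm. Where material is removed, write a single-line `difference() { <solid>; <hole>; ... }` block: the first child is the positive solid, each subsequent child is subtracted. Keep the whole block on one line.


difference() { translate([277, 309, 0]) cylinder(h = 825, r = 44); translate([277, 309, 0]) cylinder(h = 825, r = 23); }


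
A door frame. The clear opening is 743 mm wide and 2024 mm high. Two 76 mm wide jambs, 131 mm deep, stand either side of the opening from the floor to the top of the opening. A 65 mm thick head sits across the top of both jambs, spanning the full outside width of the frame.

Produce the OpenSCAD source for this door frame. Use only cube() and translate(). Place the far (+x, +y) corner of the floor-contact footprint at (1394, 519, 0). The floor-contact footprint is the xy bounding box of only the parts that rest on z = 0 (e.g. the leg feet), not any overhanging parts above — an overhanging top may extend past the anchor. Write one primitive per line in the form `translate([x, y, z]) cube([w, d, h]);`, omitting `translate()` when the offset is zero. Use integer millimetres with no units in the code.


translate([499, 388, 0]) cube([76, 131, 2024]);
translate([1318, 388, 0]) cube([76, 131, 2024]);
translate([499, 388, 2024]) cube([895, 131, 65]);


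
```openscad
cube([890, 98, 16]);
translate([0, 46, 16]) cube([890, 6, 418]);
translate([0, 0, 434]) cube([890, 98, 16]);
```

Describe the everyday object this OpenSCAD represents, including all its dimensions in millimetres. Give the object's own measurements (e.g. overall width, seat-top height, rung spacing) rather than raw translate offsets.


An I-beam lying along x, 890 mm long. Overall section height 450 mm. Two flanges 98 mm wide (y) and 16 mm thick, one on the floor and one at the top; a web 6 mm thick runs between them, centred on the flange width.


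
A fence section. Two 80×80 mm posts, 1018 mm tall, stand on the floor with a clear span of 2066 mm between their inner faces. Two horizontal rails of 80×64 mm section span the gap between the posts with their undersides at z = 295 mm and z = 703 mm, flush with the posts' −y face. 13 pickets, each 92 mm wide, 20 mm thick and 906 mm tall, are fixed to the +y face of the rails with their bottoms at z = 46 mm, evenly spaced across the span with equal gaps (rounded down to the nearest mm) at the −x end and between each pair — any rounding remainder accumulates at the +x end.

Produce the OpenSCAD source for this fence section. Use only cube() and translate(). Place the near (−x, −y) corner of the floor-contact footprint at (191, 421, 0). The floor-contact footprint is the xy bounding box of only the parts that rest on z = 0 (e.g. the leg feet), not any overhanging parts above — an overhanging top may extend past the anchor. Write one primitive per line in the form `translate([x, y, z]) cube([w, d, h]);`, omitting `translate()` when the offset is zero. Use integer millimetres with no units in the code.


translate([191, 421, 0]) cube([80, 80, 1018]);
translate([2337, 421, 0]) cube([80, 80, 1018]);
translate([271, 421, 295]) cube([2066, 80, 64]);
translate([271, 421, 703]) cube([2066, 80, 64]);
translate([333, 501, 46]) cube([92, 20, 906]);
translate([487, 501, 46]) cube([92, 20, 906]);
translate([641, 501, 46]) cube([92, 20, 906]);
translate([795, 501, 46]) cube([92, 20, 906]);
translate([949, 501, 46]) cube([92, 20, 906]);
translate([1103, 501, 46]) cube([92, 20, 906]);
translate([1257, 501, 46]) cube([92, 20, 906]);
translate([1411, 501, 46]) cube([92, 20, 906]);
translate([1565, 501, 46]) cube([92, 20, 906]);
translate([1719, 501, 46]) cube([92, 20, 906]);
translate([1873, 501, 46]) cube([92, 20, 906]);
translate([2027, 501, 46]) cube([92, 20, 906]);
translate([2181, 501, 46]) cube([92, 20, 906]);


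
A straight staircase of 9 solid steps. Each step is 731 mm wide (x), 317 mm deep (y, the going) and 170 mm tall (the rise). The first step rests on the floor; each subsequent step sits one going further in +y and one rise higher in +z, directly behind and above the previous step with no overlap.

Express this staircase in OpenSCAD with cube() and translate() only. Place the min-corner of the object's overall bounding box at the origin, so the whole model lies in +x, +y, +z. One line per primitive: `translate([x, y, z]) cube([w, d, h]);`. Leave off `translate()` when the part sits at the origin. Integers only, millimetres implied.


cube([731, 317, 170]);
translate([0, 317, 170]) cube([731, 317, 170]);
translate([0, 634, 340]) cube([731, 317, 170]);
translate([0, 951, 510]) cube([731, 317, 170]);
translate([0, 1268, 680]) cube([731, 317, 170]);
translate([0, 1585, 850]) cube([731, 317, 170]);
translate([0, 1902, 1020]) cube([731, 317, 170]);
translate([0, 2219, 1190]) cube([731, 317, 170]);
translate([0, 2536, 1360]) cube([731, 317, 170]);


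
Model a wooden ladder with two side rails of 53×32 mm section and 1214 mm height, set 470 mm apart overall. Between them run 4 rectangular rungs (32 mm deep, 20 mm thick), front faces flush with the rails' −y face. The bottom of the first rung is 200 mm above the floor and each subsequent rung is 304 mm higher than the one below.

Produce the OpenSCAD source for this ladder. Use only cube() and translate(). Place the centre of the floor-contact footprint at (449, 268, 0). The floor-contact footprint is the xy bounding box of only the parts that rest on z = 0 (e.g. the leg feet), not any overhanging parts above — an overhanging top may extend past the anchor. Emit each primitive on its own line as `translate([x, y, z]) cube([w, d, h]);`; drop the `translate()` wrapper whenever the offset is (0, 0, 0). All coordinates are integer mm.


translate([214, 252, 0]) cube([53, 32, 1214]);
translate([631, 252, 0]) cube([53, 32, 1214]);
translate([267, 252, 200]) cube([364, 32, 20]);
translate([267, 252, 504]) cube([364, 32, 20]);
translate([267, 252, 808]) cube([364, 32, 20]);
translate([267, 252, 1112]) cube([364, 32, 20]);


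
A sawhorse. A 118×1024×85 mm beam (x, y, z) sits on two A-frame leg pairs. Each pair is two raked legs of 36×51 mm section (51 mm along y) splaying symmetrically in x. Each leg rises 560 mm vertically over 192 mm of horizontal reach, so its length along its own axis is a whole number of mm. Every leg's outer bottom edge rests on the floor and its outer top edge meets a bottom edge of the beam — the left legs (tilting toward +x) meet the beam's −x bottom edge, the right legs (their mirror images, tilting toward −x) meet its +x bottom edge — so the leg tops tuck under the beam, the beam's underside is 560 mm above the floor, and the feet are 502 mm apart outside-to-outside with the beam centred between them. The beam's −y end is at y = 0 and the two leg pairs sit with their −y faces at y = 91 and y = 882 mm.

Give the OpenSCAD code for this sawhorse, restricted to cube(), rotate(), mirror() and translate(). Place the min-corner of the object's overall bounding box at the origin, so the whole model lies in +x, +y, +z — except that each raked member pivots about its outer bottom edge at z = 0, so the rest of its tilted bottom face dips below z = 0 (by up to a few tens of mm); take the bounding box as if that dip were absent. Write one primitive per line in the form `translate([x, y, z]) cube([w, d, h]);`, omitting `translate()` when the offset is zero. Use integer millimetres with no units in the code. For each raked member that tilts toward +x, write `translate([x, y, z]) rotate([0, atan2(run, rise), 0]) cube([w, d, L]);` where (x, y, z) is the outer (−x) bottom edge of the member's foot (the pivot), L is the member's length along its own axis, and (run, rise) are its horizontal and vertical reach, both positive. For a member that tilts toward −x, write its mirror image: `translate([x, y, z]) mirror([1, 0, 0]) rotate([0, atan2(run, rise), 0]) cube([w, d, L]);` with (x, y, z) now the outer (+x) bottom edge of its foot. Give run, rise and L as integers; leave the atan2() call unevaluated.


translate([192, 0, 560]) cube([118, 1024, 85]);
translate([0, 91, 0]) rotate([0, atan2(192, 560), 0]) cube([36, 51, 592]);
translate([502, 91, 0]) mirror([1, 0, 0]) rotate([0, atan2(192, 560), 0]) cube([36, 51, 592]);
translate([0, 882, 0]) rotate([0, atan2(192, 560), 0]) cube([36, 51, 592]);
translate([502, 882, 0]) mirror([1, 0, 0]) rotate([0, atan2(192, 560), 0]) cube([36, 51, 592]);


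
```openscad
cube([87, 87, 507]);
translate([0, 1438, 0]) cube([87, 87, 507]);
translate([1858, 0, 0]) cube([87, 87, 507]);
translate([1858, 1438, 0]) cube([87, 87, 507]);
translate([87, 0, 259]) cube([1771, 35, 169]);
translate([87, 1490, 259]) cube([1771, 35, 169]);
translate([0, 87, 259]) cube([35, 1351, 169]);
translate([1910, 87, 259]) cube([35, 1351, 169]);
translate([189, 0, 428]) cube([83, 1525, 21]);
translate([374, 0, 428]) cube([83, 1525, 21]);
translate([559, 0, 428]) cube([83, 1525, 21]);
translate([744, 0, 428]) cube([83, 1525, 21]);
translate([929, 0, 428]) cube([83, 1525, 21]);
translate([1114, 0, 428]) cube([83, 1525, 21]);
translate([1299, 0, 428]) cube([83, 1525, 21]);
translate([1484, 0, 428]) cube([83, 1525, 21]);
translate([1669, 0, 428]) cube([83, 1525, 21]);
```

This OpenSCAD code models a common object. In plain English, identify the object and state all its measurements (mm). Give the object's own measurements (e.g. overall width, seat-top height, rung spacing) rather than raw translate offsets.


A bed frame 1945 mm long (x) by 1525 mm wide (y). Four 87×87 mm corner posts, 507 mm tall, at the corners of the footprint. Four rails of 35 mm thickness and 169 mm height run between adjacent posts with their undersides at z = 259 mm, their outer faces flush with the outside of the frame (the two x-running rails run between the posts' inner faces; the two y-running rails run between the posts' inner faces). 9 slats, each 83 mm wide (x) and 21 mm thick, lie across the top of the two x-running rails, running the full 1525 mm width of the frame in y; along x they sit between the end posts with a 102 mm gap after the −x posts and between neighbouring slats, leaving 106 mm before the +x posts.


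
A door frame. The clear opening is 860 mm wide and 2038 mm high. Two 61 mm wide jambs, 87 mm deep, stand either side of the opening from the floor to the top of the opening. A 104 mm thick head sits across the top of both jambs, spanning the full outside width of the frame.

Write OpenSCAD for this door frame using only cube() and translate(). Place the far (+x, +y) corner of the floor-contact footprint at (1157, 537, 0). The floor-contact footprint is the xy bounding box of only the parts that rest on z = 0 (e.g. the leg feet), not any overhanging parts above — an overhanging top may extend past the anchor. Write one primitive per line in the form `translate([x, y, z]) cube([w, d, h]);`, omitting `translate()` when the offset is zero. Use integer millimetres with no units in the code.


translate([175, 450, 0]) cube([61, 87, 2038]);
translate([1096, 450, 0]) cube([61, 87, 2038]);
translate([175, 450, 2038]) cube([982, 87, 104]);


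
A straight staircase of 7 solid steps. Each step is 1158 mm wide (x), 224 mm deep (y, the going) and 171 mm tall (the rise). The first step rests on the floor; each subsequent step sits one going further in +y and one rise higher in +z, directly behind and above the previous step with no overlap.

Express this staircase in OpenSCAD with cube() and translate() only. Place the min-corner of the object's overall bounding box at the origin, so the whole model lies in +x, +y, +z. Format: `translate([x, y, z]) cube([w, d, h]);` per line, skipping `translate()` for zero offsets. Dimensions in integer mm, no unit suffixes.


cube([1158, 224, 171]);
translate([0, 224, 171]) cube([1158, 224, 171]);
translate([0, 448, 342]) cube([1158, 224, 171]);
translate([0, 672, 513]) cube([1158, 224, 171]);
translate([0, 896, 684]) cube([1158, 224, 171]);
translate([0, 1120, 855]) cube([1158, 224, 171]);
translate([0, 1344, 1026]) cube([1158, 224, 171]);


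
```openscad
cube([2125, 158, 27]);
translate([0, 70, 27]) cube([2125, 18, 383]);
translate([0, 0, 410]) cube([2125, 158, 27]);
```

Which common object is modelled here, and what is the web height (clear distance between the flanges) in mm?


An I-beam. The web height is 383 mm.

Two wide flanges with a thin centred web — an I-beam. Overall 437 mm minus two 27 mm flanges gives a web of 437 − 2·27 = 383 mm.


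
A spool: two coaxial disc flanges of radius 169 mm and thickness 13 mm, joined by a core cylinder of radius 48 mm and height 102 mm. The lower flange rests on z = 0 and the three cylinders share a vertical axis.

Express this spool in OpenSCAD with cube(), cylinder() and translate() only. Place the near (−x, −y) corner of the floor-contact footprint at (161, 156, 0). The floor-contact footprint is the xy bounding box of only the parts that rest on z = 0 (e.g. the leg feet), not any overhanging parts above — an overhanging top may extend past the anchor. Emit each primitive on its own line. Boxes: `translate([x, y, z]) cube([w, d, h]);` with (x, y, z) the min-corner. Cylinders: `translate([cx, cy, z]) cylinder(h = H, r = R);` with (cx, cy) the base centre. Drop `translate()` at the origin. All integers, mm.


translate([330, 325, 0]) cylinder(h = 13, r = 169);
translate([330, 325, 13]) cylinder(h = 102, r = 48);
translate([330, 325, 115]) cylinder(h = 13, r = 169);


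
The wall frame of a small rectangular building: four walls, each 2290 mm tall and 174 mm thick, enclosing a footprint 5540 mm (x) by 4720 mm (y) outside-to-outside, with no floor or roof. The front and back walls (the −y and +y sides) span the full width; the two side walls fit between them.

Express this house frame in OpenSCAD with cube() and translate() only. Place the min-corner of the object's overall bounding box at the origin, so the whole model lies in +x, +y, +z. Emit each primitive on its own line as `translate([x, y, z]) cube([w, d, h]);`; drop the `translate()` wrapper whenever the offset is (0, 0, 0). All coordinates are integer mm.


cube([5540, 174, 2290]);
translate([0, 4546, 0]) cube([5540, 174, 2290]);
translate([0, 174, 0]) cube([174, 4372, 2290]);
translate([5366, 174, 0]) cube([174, 4372, 2290]);


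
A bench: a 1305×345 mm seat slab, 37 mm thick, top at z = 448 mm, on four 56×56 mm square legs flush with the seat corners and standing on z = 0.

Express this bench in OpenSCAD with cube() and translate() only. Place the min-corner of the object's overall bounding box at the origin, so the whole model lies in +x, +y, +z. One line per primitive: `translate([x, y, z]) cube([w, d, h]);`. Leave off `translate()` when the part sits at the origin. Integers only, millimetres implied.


translate([0, 0, 411]) cube([1305, 345, 37]);
cube([56, 56, 411]);
translate([0, 289, 0]) cube([56, 56, 411]);
translate([1249, 0, 0]) cube([56, 56, 411]);
translate([1249, 289, 0]) cube([56, 56, 411]);


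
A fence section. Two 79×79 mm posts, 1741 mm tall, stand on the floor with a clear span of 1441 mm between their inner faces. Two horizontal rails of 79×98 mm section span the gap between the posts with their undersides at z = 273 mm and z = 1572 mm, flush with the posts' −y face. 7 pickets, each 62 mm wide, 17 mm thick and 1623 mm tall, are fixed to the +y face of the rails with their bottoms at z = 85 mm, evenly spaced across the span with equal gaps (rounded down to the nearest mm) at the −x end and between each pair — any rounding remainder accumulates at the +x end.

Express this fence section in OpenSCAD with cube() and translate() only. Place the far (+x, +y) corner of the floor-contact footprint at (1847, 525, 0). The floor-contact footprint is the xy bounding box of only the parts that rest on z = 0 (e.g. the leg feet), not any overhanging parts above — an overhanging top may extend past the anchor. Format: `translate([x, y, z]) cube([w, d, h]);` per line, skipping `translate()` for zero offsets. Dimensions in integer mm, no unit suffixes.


translate([248, 446, 0]) cube([79, 79, 1741]);
translate([1768, 446, 0]) cube([79, 79, 1741]);
translate([327, 446, 273]) cube([1441, 79, 98]);
translate([327, 446, 1572]) cube([1441, 79, 98]);
translate([452, 525, 85]) cube([62, 17, 1623]);
translate([639, 525, 85]) cube([62, 17, 1623]);
translate([826, 525, 85]) cube([62, 17, 1623]);
translate([1013, 525, 85]) cube([62, 17, 1623]);
translate([1200, 525, 85]) cube([62, 17, 1623]);
translate([1387, 525, 85]) cube([62, 17, 1623]);
translate([1574, 525, 85]) cube([62, 17, 1623]);


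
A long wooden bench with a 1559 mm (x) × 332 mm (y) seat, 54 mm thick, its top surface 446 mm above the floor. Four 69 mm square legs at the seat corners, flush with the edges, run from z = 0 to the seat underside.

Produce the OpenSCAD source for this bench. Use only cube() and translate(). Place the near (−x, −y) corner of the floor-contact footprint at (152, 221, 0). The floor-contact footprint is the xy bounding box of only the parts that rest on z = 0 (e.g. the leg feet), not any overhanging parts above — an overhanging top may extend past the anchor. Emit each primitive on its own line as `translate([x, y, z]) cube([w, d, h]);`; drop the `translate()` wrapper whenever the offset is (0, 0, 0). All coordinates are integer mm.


translate([152, 221, 392]) cube([1559, 332, 54]);
translate([152, 221, 0]) cube([69, 69, 392]);
translate([152, 484, 0]) cube([69, 69, 392]);
translate([1642, 221, 0]) cube([69, 69, 392]);
translate([1642, 484, 0]) cube([69, 69, 392]);


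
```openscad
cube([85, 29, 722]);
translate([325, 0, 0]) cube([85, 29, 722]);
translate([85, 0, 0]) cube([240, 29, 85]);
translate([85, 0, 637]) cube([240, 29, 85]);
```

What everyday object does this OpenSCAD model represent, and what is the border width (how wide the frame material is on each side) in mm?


A picture frame. The border width is 85 mm.

Four thin pieces enclosing a rectangular opening — a picture frame. The two full-height stiles are 722 mm tall; the top rail sits at z = 637 and is 85 mm tall, so the border above the opening is 722 − 637 = 85 mm, matching the stile x-width.


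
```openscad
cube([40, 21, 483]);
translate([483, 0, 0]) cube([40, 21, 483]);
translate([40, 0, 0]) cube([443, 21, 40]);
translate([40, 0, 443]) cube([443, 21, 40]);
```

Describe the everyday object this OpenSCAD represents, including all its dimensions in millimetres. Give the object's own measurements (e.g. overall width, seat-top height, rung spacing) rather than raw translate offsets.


A rectangular picture frame lying in the x–z plane (depth along y). The opening is 443 mm wide (x) by 403 mm tall (z), surrounded by a border 40 mm wide on all four sides. The frame is 21 mm deep and is made of two full-height vertical stiles with two horizontal rails fitted between them.


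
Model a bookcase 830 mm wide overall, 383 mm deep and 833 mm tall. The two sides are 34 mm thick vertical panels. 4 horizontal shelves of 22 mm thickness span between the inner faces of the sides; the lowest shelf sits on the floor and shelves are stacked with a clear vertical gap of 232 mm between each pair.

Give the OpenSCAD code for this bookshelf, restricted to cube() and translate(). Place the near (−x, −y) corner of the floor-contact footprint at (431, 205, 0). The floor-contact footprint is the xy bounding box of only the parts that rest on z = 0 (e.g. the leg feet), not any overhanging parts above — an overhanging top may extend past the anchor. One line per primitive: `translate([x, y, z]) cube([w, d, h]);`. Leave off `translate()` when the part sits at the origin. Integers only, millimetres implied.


translate([431, 205, 0]) cube([34, 383, 833]);
translate([1227, 205, 0]) cube([34, 383, 833]);
translate([465, 205, 0]) cube([762, 383, 22]);
translate([465, 205, 254]) cube([762, 383, 22]);
translate([465, 205, 508]) cube([762, 383, 22]);
translate([465, 205, 762]) cube([762, 383, 22]);


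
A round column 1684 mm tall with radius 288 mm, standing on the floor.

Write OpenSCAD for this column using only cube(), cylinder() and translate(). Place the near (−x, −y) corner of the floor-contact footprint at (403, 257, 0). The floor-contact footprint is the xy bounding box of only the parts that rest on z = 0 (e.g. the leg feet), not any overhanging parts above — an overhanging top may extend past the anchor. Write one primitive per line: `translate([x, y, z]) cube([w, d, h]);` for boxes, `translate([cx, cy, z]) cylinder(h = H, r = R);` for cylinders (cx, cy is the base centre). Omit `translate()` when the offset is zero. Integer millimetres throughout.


translate([691, 545, 0]) cylinder(h = 1684, r = 288);


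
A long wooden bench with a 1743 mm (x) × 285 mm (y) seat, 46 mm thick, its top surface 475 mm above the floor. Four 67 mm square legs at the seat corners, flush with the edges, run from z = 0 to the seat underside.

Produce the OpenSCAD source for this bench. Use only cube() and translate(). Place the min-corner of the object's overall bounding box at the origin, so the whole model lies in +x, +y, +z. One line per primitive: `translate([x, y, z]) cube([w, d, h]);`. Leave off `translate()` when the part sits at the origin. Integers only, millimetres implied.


translate([0, 0, 429]) cube([1743, 285, 46]);
cube([67, 67, 429]);
translate([0, 218, 0]) cube([67, 67, 429]);
translate([1676, 0, 0]) cube([67, 67, 429]);
translate([1676, 218, 0]) cube([67, 67, 429]);


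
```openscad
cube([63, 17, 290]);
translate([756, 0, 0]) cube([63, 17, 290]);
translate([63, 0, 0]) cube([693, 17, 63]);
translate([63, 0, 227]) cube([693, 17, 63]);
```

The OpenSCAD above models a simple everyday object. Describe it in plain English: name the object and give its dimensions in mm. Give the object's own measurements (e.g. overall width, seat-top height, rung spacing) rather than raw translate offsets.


A rectangular picture frame lying in the x–z plane (depth along y). The opening is 693 mm wide (x) by 164 mm tall (z), surrounded by a border 63 mm wide on all four sides. The frame is 17 mm deep and is made of two full-height vertical stiles with two horizontal rails fitted between them.


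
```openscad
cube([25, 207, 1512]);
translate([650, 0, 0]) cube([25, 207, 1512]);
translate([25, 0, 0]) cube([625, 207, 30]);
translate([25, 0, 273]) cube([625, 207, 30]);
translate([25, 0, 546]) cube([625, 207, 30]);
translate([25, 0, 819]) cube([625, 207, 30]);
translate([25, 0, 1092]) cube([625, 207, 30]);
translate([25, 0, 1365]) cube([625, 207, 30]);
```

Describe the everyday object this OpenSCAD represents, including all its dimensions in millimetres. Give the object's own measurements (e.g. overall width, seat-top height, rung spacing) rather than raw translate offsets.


An open bookshelf. Two side panels, each 25 mm thick, 207 mm deep and 1512 mm tall, stand 675 mm apart (outside-to-outside). Between them sit 6 shelves, each 30 mm thick and 207 mm deep, spanning the full gap between the sides. The bottom shelf rests on the floor (its underside at z = 0) and the clear gap between one shelf's top and the next shelf's underside is 243 mm.


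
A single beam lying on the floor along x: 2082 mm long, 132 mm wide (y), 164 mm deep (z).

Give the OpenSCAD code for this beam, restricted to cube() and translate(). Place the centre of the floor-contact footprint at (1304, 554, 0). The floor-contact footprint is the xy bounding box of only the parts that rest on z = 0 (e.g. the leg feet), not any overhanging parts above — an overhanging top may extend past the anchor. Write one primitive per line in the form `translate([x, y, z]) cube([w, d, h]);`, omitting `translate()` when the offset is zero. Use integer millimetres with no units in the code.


translate([263, 488, 0]) cube([2082, 132, 164]);


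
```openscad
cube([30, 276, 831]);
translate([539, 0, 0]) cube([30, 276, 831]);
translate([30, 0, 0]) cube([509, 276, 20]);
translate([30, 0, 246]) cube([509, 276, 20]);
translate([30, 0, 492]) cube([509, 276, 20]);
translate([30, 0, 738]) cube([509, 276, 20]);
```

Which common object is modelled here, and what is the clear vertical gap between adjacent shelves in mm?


A bookshelf. The clear shelf gap is 226 mm.

Two tall side panels with 4 horizontal boards between them — a bookshelf. The first two shelf undersides are at z = 0 and z = 246; with shelf thickness 20, the clear gap is 246 − 0 − 20 = 226 mm.


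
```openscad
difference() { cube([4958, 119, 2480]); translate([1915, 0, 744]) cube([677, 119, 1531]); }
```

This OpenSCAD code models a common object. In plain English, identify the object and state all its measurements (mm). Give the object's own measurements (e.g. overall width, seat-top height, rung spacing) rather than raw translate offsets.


A wall 4958 mm long (x), 119 mm thick (y), 2480 mm tall, with a rectangular window opening cut through it. The opening is 677 mm wide and 1531 mm tall; its sill is at z = 744 mm and its near (−x) edge is 1915 mm from the wall's −x end. The opening passes through the full wall thickness.


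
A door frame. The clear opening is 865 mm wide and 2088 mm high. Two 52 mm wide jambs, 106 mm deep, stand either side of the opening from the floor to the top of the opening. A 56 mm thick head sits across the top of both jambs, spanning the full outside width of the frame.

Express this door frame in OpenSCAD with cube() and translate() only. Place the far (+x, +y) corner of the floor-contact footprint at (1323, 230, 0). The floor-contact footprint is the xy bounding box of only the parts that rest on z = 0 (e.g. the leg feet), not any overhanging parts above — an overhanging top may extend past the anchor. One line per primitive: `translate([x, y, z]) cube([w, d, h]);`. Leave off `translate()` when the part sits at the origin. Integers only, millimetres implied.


translate([354, 124, 0]) cube([52, 106, 2088]);
translate([1271, 124, 0]) cube([52, 106, 2088]);
translate([354, 124, 2088]) cube([969, 106, 56]);


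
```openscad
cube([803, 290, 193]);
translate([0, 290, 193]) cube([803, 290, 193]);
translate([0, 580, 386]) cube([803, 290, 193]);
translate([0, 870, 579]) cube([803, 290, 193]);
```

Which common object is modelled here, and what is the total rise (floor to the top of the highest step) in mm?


A staircase. The total rise is 772 mm.

4 identical blocks, each offset up and back from the previous — a staircase. Each step is 193 mm tall and there are 4 of them, so the total rise is 4 × 193 = 772 mm.
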